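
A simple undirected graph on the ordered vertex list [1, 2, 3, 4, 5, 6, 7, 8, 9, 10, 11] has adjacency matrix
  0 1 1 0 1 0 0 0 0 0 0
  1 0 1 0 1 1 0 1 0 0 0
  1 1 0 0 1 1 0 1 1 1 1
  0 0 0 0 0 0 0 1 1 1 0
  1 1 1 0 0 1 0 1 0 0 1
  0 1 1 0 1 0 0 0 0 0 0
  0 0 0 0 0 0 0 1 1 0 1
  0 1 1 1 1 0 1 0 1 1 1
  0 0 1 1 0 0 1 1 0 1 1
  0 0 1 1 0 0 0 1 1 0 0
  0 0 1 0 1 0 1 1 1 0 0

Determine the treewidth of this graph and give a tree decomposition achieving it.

Each bag holds 4 vertices, so the decomposition has width 3, which upper-bounds the treewidth. On the other hand G contains the 4-clique {3, 8, 9, 10}. A clique must lie in a single bag of any decomposition, so no decomposition can have width below 3. Combining the bounds, tw(G) = 3.

Treewidth 3.
One such decomposition:
Bags: B1 = {7, 8, 9, 11}  B2 = {3, 8, 9, 11}  B3 = {3, 8, 9, 10}  B4 = {3, 5, 8, 11}  B5 = {2, 3, 5, 8}  B6 = {4, 8, 9, 10}  B7 = {1, 2, 3, 5}  B8 = {2, 3, 5, 6}
Tree: B1–B2, B2–B3, B2–B4, B4–B5, B3–B6, B5–B7, B7–B8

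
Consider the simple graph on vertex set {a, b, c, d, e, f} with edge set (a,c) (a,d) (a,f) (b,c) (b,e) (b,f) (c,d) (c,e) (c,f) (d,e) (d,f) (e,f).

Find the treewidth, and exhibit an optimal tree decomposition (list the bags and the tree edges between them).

Treewidth 3.
Bags: B1 = {c, d, e, f}  B2 = {a, c, d, f}  B3 = {b, c, e, f}
Tree: B1–B2, B1–B3

Each bag holds 4 vertices, so the decomposition has width 3, which upper-bounds the treewidth. For the lower bound, the 4 vertices {c, d, e, f} are pairwise adjacent, and any tree decomposition puts a clique entirely inside one bag — forcing width ≥ 3. Therefore the treewidth is 3.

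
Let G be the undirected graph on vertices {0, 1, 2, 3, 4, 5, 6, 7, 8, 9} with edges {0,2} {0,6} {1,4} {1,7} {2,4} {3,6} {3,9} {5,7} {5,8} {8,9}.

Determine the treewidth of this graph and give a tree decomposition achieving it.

Every bag has size at most 3, so the width is 3 − 1 = 2 and tw(G) ≤ 2. For the lower bound, G contains the cycle 3–6–0–2–4–1–7–5–8–9–3, so G is not a forest; only forests have treewidth ≤ 1, hence tw(G) ≥ 2. Therefore the treewidth is 2.

Treewidth 2.
One such decomposition:
Bags: B1 = {0, 3, 6}  B2 = {0, 2, 3}  B3 = {2, 3, 4}  B4 = {1, 3, 4}  B5 = {1, 3, 7}  B6 = {3, 5, 7}  B7 = {3, 5, 8}  B8 = {3, 8, 9}
Tree: B1–B2, B2–B3, B3–B4, B4–B5, B5–B6, B6–B7, B7–B8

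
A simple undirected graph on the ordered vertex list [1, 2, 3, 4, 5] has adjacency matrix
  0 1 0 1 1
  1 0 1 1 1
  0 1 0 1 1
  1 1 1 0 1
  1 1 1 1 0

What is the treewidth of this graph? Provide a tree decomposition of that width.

Each bag holds 4 vertices, so the decomposition has width 3, which upper-bounds the treewidth. Conversely, {1, 2, 4, 5} is a clique of size 4, and the vertices of any clique must share a bag in every tree decomposition; so some bag has ≥ 4 vertices and tw(G) ≥ 3. Hence tw(G) = 3 exactly.

Treewidth 3.
Bags: B1 = {2, 3, 4, 5}  B2 = {1, 2, 4, 5}
Tree: B1–B2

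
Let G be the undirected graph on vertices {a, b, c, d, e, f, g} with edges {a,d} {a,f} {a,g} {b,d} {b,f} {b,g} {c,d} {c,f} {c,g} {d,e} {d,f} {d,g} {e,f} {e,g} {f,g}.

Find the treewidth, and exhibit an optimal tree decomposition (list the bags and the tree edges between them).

Treewidth 3.
One optimal decomposition is:
Bags: B1 = {c, d, f, g}  B2 = {a, d, f, g}  B3 = {b, d, f, g}  B4 = {d, e, f, g}
Tree: B1–B2, B1–B3, B1–B4

Every bag has size at most 4, so the width is 4 − 1 = 3 and tw(G) ≤ 3. On the other hand G contains the 4-clique {d, e, f, g}. A clique must lie in a single bag of any decomposition, so no decomposition can have width below 3. The upper and lower bounds meet at 3, so that is the treewidth.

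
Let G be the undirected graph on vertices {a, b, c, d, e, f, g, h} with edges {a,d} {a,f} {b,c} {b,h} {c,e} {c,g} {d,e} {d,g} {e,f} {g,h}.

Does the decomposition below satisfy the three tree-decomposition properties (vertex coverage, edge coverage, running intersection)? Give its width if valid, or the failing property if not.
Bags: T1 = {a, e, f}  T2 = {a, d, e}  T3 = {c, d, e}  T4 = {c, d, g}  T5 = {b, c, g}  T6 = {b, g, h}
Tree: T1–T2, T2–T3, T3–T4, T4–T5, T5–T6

Yes; width 2.

Checking the three conditions: (i) the bags cover all of {a, b, c, d, e, f, g, h}; (ii) for each edge, some bag contains both endpoints; (iii) the bags containing any fixed vertex form a subtree. All hold, so the decomposition is valid with width 3 − 1 = 2.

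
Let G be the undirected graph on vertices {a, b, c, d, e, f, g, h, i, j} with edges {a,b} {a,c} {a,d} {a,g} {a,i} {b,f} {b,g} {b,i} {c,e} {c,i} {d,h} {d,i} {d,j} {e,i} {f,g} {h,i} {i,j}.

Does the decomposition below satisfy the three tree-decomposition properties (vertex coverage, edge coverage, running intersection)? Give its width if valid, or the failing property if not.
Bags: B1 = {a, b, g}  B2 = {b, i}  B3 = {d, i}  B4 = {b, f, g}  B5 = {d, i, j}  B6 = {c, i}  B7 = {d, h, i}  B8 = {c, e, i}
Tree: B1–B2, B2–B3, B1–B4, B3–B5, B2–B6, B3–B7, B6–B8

No — edge (a,i) lies in no bag.

A tree decomposition must satisfy three properties: every vertex lies in some bag; for every edge, both endpoints lie together in some bag; and for every vertex, the bags containing it form a connected subtree. Here edge (a,i) lies in no bag, so the decomposition is invalid.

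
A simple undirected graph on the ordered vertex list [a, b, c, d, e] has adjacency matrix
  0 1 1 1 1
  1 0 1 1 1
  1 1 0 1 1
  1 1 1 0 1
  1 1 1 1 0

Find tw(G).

A width-4 tree decomposition is:
Bags: B1 = {a, b, c, d, e}
Tree: (single bag)
With just one bag of size 5, the width is 5 − 1 = 4, so tw(G) ≤ 4. Conversely, {a, b, c, d, e} is a clique of size 5, and the vertices of any clique must share a bag in every tree decomposition; so some bag has ≥ 5 vertices and tw(G) ≥ 4. Hence tw(G) = 4 exactly.

4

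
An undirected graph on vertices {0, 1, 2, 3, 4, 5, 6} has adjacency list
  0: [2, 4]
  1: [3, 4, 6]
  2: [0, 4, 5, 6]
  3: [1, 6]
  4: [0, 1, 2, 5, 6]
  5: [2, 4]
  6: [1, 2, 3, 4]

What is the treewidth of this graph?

A width-2 tree decomposition is:
Bags: B1 = {2, 4, 6}  B2 = {2, 4, 5}  B3 = {0, 2, 4}  B4 = {1, 4, 6}  B5 = {1, 3, 6}
Tree: B1–B2, B2–B3, B1–B4, B4–B5
Every bag has size at most 3, so the width is 3 − 1 = 2 and tw(G) ≤ 2. Conversely, {1, 3, 6} is a clique of size 3, and the vertices of any clique must share a bag in every tree decomposition; so some bag has ≥ 3 vertices and tw(G) ≥ 2. The upper and lower bounds meet at 2, so that is the treewidth.

2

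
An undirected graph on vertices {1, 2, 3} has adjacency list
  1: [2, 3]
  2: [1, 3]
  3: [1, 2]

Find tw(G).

2

A width-2 tree decomposition is:
Bags: B1 = {1, 2, 3}
Tree: (single bag)
With just one bag of size 3, the width is 3 − 1 = 2, so tw(G) ≤ 2. For the lower bound, the 3 vertices {1, 2, 3} are pairwise adjacent, and any tree decomposition puts a clique entirely inside one bag — forcing width ≥ 2. The upper and lower bounds meet at 2, so that is the treewidth.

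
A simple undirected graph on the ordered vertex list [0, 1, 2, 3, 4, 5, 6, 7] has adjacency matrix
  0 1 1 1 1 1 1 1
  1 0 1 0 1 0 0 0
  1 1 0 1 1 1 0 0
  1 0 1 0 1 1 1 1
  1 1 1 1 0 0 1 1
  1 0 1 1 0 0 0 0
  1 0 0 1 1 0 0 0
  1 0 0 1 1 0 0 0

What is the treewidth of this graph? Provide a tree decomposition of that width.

Treewidth 3.
One optimal decomposition is:
Bags: B1 = {0, 2, 3, 5}  B2 = {0, 2, 3, 4}  B3 = {0, 1, 2, 4}  B4 = {0, 3, 4, 7}  B5 = {0, 3, 4, 6}
Tree: B1–B2, B2–B3, B2–B4, B2–B5

The largest bag has 4 vertices, giving width 3; this decomposition certifies tw(G) ≤ 3. Conversely, {0, 1, 2, 4} is a clique of size 4, and the vertices of any clique must share a bag in every tree decomposition; so some bag has ≥ 4 vertices and tw(G) ≥ 3. Combining the bounds, tw(G) = 3.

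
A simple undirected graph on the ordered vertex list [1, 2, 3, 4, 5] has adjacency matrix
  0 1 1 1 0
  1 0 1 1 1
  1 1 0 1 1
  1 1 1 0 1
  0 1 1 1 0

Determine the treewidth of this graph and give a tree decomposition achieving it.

Every bag has size at most 4, so the width is 4 − 1 = 3 and tw(G) ≤ 3. For the lower bound, the 4 vertices {1, 2, 3, 4} are pairwise adjacent, and any tree decomposition puts a clique entirely inside one bag — forcing width ≥ 3. The upper and lower bounds meet at 3, so that is the treewidth.

Treewidth 3.
One optimal decomposition is:
Bags: B1 = {1, 2, 3, 4}  B2 = {2, 3, 4, 5}
Tree: B1–B2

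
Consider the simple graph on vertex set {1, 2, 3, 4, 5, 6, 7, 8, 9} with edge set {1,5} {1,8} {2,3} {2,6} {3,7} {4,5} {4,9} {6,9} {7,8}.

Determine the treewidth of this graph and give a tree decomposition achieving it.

Treewidth 2.
One such decomposition:
Bags: B1 = {1, 5, 8}  B2 = {4, 5, 8}  B3 = {4, 8, 9}  B4 = {6, 8, 9}  B5 = {2, 6, 8}  B6 = {2, 3, 8}  B7 = {3, 7, 8}
Tree: B1–B2, B2–B3, B3–B4, B4–B5, B5–B6, B6–B7

The largest bag has 3 vertices, giving width 2; this decomposition certifies tw(G) ≤ 2. For the lower bound, G contains the cycle 8–1–5–4–9–6–2–3–7–8, so G is not a forest; only forests have treewidth ≤ 1, hence tw(G) ≥ 2. Therefore the treewidth is 2.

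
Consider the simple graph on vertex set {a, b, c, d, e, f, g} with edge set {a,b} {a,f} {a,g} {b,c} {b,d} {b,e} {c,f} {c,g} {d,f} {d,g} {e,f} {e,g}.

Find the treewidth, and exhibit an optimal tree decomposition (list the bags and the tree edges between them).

The largest bag has 4 vertices, giving width 3; this decomposition certifies tw(G) ≤ 3. For the lower bound: the 4 vertex sets {a,g}, {d,f}, {b}, {e} are disjoint, each induces a connected subgraph, and every pair is joined by at least one edge of G. Contracting each set to a single vertex therefore yields K_{4} as a minor, and since treewidth is minor-monotone, tw(G) ≥ tw(K_{4}) = 3. Therefore the treewidth is 3.

Treewidth 3.
One optimal decomposition is:
Bags: B1 = {a, b, f, g}  B2 = {b, d, f, g}  B3 = {b, e, f, g}  B4 = {b, c, f, g}
Tree: B1–B2, B2–B3, B3–B4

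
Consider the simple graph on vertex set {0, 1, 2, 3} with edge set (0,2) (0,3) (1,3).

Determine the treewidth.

A width-1 tree decomposition is:
Bags: B1 = {1, 3}  B2 = {0, 3}  B3 = {0, 2}
Tree: B1–B2, B2–B3
The largest bag has 2 vertices, giving width 1; this decomposition certifies tw(G) ≤ 1. G has an edge, so its treewidth is at least 1. Therefore the treewidth is 1.

1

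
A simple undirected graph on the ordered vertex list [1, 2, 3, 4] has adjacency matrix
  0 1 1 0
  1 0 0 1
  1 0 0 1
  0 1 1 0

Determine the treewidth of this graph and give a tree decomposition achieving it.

Every bag has size at most 3, so the width is 3 − 1 = 2 and tw(G) ≤ 2. For the lower bound, G contains the cycle 1–2–4–3–1, so G is not a forest; only forests have treewidth ≤ 1, hence tw(G) ≥ 2. Combining the bounds, tw(G) = 2.

Treewidth 2.
Bags: B1 = {1, 2, 4}  B2 = {1, 3, 4}
Tree: B1–B2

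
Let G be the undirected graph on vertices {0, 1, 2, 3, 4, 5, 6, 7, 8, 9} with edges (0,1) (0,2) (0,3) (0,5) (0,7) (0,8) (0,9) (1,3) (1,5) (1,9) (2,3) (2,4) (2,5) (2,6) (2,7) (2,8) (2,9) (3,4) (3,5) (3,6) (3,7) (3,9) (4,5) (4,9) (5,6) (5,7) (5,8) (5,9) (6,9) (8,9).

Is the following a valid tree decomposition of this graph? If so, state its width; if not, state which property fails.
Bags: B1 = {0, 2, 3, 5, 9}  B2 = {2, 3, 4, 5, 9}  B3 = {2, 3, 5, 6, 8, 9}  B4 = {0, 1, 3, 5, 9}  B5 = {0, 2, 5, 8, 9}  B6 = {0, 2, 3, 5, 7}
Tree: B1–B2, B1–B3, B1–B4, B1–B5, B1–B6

A tree decomposition must satisfy three properties: every vertex lies in some bag; for every edge, both endpoints lie together in some bag; and for every vertex, the bags containing it form a connected subtree. Here bags containing vertex 8 are not connected in the tree, so the decomposition is invalid.

No — bags containing vertex 8 are not connected in the tree.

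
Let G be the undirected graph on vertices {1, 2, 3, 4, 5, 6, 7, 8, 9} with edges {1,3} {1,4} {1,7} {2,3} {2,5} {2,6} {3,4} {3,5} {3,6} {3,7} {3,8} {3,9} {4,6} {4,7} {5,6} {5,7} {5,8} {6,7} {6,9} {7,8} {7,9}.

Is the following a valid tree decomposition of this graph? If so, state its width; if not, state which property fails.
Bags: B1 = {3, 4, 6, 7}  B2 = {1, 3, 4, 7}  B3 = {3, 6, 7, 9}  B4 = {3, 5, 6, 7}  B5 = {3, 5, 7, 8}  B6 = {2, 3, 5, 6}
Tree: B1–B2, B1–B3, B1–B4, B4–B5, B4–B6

Yes; width 3.

Checking the three conditions: (i) the bags cover all of {1, 2, 3, 4, 5, 6, 7, 8, 9}; (ii) for each edge, some bag contains both endpoints; (iii) the bags containing any fixed vertex form a subtree. All hold, so the decomposition is valid with width 4 − 1 = 3.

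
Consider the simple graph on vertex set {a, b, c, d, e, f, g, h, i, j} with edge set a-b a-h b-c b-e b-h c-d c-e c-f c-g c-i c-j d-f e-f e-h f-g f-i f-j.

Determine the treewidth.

A width-2 tree decomposition is:
Bags: B1 = {b, c, e}  B2 = {c, e, f}  B3 = {c, f, j}  B4 = {b, e, h}  B5 = {c, d, f}  B6 = {a, b, h}  B7 = {c, f, i}  B8 = {c, f, g}
Tree: B1–B2, B2–B3, B1–B4, B2–B5, B4–B6, B3–B7, B3–B8
The largest bag has 3 vertices, giving width 2; this decomposition certifies tw(G) ≤ 2. Conversely, {b, e, h} is a clique of size 3, and the vertices of any clique must share a bag in every tree decomposition; so some bag has ≥ 3 vertices and tw(G) ≥ 2. Therefore the treewidth is 2.

2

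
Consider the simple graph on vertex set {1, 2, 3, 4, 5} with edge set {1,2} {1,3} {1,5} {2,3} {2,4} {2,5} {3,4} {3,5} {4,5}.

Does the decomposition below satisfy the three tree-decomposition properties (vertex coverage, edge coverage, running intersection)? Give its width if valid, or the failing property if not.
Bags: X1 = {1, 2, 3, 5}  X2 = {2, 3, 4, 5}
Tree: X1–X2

Yes; width 3.

Vertex coverage: the bags together contain {1, 2, 3, 4, 5}, the full vertex set. Edge coverage: each edge of G has both endpoints in at least one bag. Running intersection: for every vertex, the bags containing it form a connected subtree. All three properties hold, so this is a valid tree decomposition of width max|bag| − 1 = 3, and hence tw(G) ≤ 3.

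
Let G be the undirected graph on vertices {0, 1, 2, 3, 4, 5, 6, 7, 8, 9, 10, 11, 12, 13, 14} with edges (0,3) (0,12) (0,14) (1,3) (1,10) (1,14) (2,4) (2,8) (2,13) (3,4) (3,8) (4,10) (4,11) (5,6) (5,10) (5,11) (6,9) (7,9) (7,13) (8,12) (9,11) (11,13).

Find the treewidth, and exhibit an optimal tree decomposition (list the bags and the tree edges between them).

Treewidth 3.
Bags: B1 = {5, 6, 7, 9}  B2 = {5, 7, 9, 11}  B3 = {5, 7, 11, 13}  B4 = {5, 10, 11, 13}  B5 = {4, 10, 11, 13}  B6 = {2, 4, 10, 13}  B7 = {1, 2, 4, 10}  B8 = {1, 2, 3, 4}  B9 = {1, 2, 3, 8}  B10 = {1, 3, 8, 14}  B11 = {0, 3, 8, 14}  B12 = {0, 8, 12, 14}
Tree: B1–B2, B2–B3, B3–B4, B4–B5, B5–B6, B6–B7, B7–B8, B8–B9, B9–B10, B10–B11, B11–B12

The largest bag has 4 vertices, giving width 3; this decomposition certifies tw(G) ≤ 3. For the lower bound: the 4 vertex sets {6,7,9}, {5}, {11}, {2,4,10,13} are disjoint, each induces a connected subgraph, and every pair is joined by at least one edge of G. Contracting each set to a single vertex therefore yields K_{4} as a minor, and since treewidth is minor-monotone, tw(G) ≥ tw(K_{4}) = 3. Hence tw(G) = 3 exactly.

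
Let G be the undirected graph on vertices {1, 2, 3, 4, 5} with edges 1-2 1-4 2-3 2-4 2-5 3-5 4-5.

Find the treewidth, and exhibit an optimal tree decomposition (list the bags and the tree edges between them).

Treewidth 2.
One optimal decomposition is:
Bags: B1 = {2, 3, 5}  B2 = {2, 4, 5}  B3 = {1, 2, 4}
Tree: B1–B2, B2–B3

Each bag holds 3 vertices, so the decomposition has width 2, which upper-bounds the treewidth. On the other hand G contains the 3-clique {2, 3, 5}. A clique must lie in a single bag of any decomposition, so no decomposition can have width below 2. Combining the bounds, tw(G) = 2.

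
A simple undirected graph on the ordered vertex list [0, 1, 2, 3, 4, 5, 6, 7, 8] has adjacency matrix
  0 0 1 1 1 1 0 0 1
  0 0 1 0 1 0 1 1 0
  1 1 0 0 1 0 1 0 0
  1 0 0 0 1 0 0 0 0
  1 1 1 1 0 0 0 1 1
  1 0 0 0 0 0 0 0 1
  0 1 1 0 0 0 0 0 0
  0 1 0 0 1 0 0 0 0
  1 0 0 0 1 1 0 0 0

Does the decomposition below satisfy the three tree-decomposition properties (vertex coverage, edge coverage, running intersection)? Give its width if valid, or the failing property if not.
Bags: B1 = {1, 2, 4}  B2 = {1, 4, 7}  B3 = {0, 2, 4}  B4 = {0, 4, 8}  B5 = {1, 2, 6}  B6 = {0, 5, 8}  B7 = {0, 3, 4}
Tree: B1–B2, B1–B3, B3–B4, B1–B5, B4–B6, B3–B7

Checking the three conditions: (i) the bags cover all of {0, 1, 2, 3, 4, 5, 6, 7, 8}; (ii) for each edge, some bag contains both endpoints; (iii) the bags containing any fixed vertex form a subtree. All hold, so the decomposition is valid with width 3 − 1 = 2.

Yes; width 2.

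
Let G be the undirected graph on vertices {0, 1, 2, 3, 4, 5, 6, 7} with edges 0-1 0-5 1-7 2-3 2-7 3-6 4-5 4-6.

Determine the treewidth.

A width-2 tree decomposition is:
Bags: B1 = {2, 3, 6}  B2 = {2, 6, 7}  B3 = {1, 6, 7}  B4 = {0, 1, 6}  B5 = {0, 5, 6}  B6 = {4, 5, 6}
Tree: B1–B2, B2–B3, B3–B4, B4–B5, B5–B6
Every bag has size at most 3, so the width is 3 − 1 = 2 and tw(G) ≤ 2. Since 6–3–2–7–1–0–5–4–6 is a cycle in G, G is not acyclic. Forests are exactly the graphs of treewidth ≤ 1, so tw(G) ≥ 2. Therefore the treewidth is 2.

2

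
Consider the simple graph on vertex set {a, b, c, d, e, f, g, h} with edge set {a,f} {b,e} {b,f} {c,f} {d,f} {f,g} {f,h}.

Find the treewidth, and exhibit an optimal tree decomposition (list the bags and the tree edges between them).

Treewidth 1.
One such decomposition:
Bags: B1 = {f, h}  B2 = {f, g}  B3 = {b, f}  B4 = {b, e}  B5 = {d, f}  B6 = {c, f}  B7 = {a, f}
Tree: B1–B2, B1–B3, B3–B4, B2–B5, B2–B6, B5–B7

Each bag holds 2 vertices, so the decomposition has width 1, which upper-bounds the treewidth. G has an edge, so its treewidth is at least 1. Hence tw(G) = 1 exactly.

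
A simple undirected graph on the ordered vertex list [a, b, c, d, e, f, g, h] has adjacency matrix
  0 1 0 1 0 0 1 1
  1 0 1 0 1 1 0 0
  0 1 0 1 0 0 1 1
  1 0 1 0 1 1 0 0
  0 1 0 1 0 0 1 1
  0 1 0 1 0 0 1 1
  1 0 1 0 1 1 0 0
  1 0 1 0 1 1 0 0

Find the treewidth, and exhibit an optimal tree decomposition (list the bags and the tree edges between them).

Treewidth 4.
One such decomposition:
Bags: B1 = {a, b, c, e, f}  B2 = {a, c, e, f, g}  B3 = {a, c, d, e, f}  B4 = {a, c, e, f, h}
Tree: B1–B2, B2–B3, B3–B4

Each bag holds 5 vertices, so the decomposition has width 4, which upper-bounds the treewidth. For the lower bound: the 5 vertex sets {a,b}, {e,g}, {c,d}, {f}, {h} are disjoint, each induces a connected subgraph, and every pair is joined by at least one edge of G. Contracting each set to a single vertex therefore yields K_{5} as a minor, and since treewidth is minor-monotone, tw(G) ≥ tw(K_{5}) = 4. Hence tw(G) = 4 exactly.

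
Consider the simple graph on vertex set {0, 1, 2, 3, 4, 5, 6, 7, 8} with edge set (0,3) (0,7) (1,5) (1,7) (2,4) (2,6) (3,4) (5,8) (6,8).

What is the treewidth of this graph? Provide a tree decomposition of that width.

The largest bag has 3 vertices, giving width 2; this decomposition certifies tw(G) ≤ 2. The edges 2–6–8–5–1–7–0–3–4–2 form a cycle, so G is not a tree and its treewidth is at least 2. Combining the bounds, tw(G) = 2.

Treewidth 2.
Bags: B1 = {2, 6, 8}  B2 = {2, 5, 8}  B3 = {1, 2, 5}  B4 = {1, 2, 7}  B5 = {0, 2, 7}  B6 = {0, 2, 3}  B7 = {2, 3, 4}
Tree: B1–B2, B2–B3, B3–B4, B4–B5, B5–B6, B6–B7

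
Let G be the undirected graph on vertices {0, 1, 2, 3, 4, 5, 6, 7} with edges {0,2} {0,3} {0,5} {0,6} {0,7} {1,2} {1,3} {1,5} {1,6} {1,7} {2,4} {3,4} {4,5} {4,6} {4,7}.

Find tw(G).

A width-3 tree decomposition is:
Bags: B1 = {0, 1, 2, 4}  B2 = {0, 1, 4, 5}  B3 = {0, 1, 4, 7}  B4 = {0, 1, 4, 6}  B5 = {0, 1, 3, 4}
Tree: B1–B2, B2–B3, B3–B4, B4–B5
The largest bag has 4 vertices, giving width 3; this decomposition certifies tw(G) ≤ 3. For the lower bound: the 4 vertex sets {2,4}, {0,5}, {1}, {7} are disjoint, each induces a connected subgraph, and every pair is joined by at least one edge of G. Contracting each set to a single vertex therefore yields K_{4} as a minor, and since treewidth is minor-monotone, tw(G) ≥ tw(K_{4}) = 3. Combining the bounds, tw(G) = 3.

3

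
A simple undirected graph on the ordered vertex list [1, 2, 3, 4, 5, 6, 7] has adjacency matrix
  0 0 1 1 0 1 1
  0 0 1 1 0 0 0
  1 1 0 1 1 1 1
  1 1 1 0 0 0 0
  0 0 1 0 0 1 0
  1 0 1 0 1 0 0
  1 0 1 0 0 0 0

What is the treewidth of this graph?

A width-2 tree decomposition is:
Bags: B1 = {1, 3, 4}  B2 = {1, 3, 6}  B3 = {1, 3, 7}  B4 = {3, 5, 6}  B5 = {2, 3, 4}
Tree: B1–B2, B2–B3, B2–B4, B1–B5
Each bag holds 3 vertices, so the decomposition has width 2, which upper-bounds the treewidth. For the lower bound, the 3 vertices {1, 3, 4} are pairwise adjacent, and any tree decomposition puts a clique entirely inside one bag — forcing width ≥ 2. Hence tw(G) = 2 exactly.

2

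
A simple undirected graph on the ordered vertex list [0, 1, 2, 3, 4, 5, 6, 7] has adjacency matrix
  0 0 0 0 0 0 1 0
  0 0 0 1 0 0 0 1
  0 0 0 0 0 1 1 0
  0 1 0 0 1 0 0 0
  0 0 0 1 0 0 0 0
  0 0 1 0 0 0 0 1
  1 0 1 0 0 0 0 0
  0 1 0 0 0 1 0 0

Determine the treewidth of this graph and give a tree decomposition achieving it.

Treewidth 1.
One optimal decomposition is:
Bags: B1 = {3, 4}  B2 = {1, 3}  B3 = {1, 7}  B4 = {5, 7}  B5 = {2, 5}  B6 = {2, 6}  B7 = {0, 6}
Tree: B1–B2, B2–B3, B3–B4, B4–B5, B5–B6, B6–B7

The largest bag has 2 vertices, giving width 1; this decomposition certifies tw(G) ≤ 1. G has an edge, so its treewidth is at least 1. Hence tw(G) = 1 exactly.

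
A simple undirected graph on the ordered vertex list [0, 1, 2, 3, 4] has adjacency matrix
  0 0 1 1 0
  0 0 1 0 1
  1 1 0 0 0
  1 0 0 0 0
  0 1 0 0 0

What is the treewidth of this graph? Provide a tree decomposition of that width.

Treewidth 1.
One such decomposition:
Bags: B1 = {0, 3}  B2 = {0, 2}  B3 = {1, 2}  B4 = {1, 4}
Tree: B1–B2, B2–B3, B3–B4

Every bag has size at most 2, so the width is 2 − 1 = 1 and tw(G) ≤ 1. G has an edge, so its treewidth is at least 1. Hence tw(G) = 1 exactly.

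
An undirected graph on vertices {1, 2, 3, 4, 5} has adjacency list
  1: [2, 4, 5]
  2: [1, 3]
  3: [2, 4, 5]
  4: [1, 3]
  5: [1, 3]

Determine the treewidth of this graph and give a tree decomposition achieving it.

Treewidth 2.
One such decomposition:
Bags: B1 = {1, 3, 4}  B2 = {1, 3, 5}  B3 = {1, 2, 3}
Tree: B1–B2, B2–B3

Each bag holds 3 vertices, so the decomposition has width 2, which upper-bounds the treewidth. For the lower bound, G contains the cycle 3–4–1–5–3, so G is not a forest; only forests have treewidth ≤ 1, hence tw(G) ≥ 2. Combining the bounds, tw(G) = 2.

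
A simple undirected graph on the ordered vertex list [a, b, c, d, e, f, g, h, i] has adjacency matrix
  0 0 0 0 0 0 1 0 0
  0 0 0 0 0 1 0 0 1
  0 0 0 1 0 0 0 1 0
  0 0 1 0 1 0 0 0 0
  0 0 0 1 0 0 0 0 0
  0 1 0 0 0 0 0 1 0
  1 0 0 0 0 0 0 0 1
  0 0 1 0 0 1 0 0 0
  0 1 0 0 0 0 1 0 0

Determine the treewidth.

1

A width-1 tree decomposition is:
Bags: B1 = {a, g}  B2 = {g, i}  B3 = {b, i}  B4 = {b, f}  B5 = {f, h}  B6 = {c, h}  B7 = {c, d}  B8 = {d, e}
Tree: B1–B2, B2–B3, B3–B4, B4–B5, B5–B6, B6–B7, B7–B8
Each bag holds 2 vertices, so the decomposition has width 1, which upper-bounds the treewidth. G has an edge, so its treewidth is at least 1. The upper and lower bounds meet at 1, so that is the treewidth.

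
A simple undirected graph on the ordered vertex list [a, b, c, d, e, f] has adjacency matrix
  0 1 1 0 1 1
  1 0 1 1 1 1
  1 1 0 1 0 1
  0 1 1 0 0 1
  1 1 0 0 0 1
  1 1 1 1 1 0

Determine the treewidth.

A width-3 tree decomposition is:
Bags: B1 = {a, b, c, f}  B2 = {a, b, e, f}  B3 = {b, c, d, f}
Tree: B1–B2, B1–B3
The largest bag has 4 vertices, giving width 3; this decomposition certifies tw(G) ≤ 3. Conversely, {a, b, e, f} is a clique of size 4, and the vertices of any clique must share a bag in every tree decomposition; so some bag has ≥ 4 vertices and tw(G) ≥ 3. Hence tw(G) = 3 exactly.

3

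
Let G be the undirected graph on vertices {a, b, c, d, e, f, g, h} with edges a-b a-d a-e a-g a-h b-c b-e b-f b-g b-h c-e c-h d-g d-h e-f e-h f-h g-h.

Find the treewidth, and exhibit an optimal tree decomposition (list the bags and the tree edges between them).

Treewidth 3.
Bags: B1 = {a, b, e, h}  B2 = {b, c, e, h}  B3 = {a, b, g, h}  B4 = {a, d, g, h}  B5 = {b, e, f, h}
Tree: B1–B2, B1–B3, B3–B4, B1–B5

Each bag holds 4 vertices, so the decomposition has width 3, which upper-bounds the treewidth. On the other hand G contains the 4-clique {a, d, g, h}. A clique must lie in a single bag of any decomposition, so no decomposition can have width below 3. The upper and lower bounds meet at 3, so that is the treewidth.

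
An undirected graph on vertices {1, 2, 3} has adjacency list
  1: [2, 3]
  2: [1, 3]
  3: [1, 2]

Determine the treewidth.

A width-2 tree decomposition is:
Bags: B1 = {1, 2, 3}
Tree: (single bag)
A single bag containing all 3 vertices is trivially a valid decomposition of width 2. On the other hand G contains the 3-clique {1, 2, 3}. A clique must lie in a single bag of any decomposition, so no decomposition can have width below 2. Hence tw(G) = 2 exactly.

2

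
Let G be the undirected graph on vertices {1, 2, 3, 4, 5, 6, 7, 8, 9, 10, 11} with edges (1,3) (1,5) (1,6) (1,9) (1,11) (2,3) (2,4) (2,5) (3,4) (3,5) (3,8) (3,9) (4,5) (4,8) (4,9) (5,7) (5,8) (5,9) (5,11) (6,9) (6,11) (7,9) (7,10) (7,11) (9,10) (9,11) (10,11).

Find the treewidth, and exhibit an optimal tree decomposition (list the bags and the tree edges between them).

Treewidth 3.
Bags: B1 = {1, 5, 9, 11}  B2 = {5, 7, 9, 11}  B3 = {1, 3, 5, 9}  B4 = {1, 6, 9, 11}  B5 = {7, 9, 10, 11}  B6 = {3, 4, 5, 9}  B7 = {3, 4, 5, 8}  B8 = {2, 3, 4, 5}
Tree: B1–B2, B1–B3, B1–B4, B2–B5, B3–B6, B6–B7, B7–B8

Every bag has size at most 4, so the width is 4 − 1 = 3 and tw(G) ≤ 3. Conversely, {7, 9, 10, 11} is a clique of size 4, and the vertices of any clique must share a bag in every tree decomposition; so some bag has ≥ 4 vertices and tw(G) ≥ 3. Hence tw(G) = 3 exactly.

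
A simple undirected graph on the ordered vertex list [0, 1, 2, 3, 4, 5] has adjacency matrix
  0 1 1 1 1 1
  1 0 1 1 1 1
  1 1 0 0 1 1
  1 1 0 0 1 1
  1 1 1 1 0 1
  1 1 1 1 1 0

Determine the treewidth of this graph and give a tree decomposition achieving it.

Each bag holds 5 vertices, so the decomposition has width 4, which upper-bounds the treewidth. Conversely, {0, 1, 2, 4, 5} is a clique of size 5, and the vertices of any clique must share a bag in every tree decomposition; so some bag has ≥ 5 vertices and tw(G) ≥ 4. The upper and lower bounds meet at 4, so that is the treewidth.

Treewidth 4.
One optimal decomposition is:
Bags: B1 = {0, 1, 3, 4, 5}  B2 = {0, 1, 2, 4, 5}
Tree: B1–B2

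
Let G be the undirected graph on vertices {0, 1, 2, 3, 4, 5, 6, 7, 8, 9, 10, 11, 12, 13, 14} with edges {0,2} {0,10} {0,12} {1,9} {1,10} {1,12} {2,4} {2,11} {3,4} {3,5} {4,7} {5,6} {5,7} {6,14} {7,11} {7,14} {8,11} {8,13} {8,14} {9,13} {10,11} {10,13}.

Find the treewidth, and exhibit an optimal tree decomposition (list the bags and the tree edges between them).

Every bag has size at most 4, so the width is 4 − 1 = 3 and tw(G) ≤ 3. For the lower bound: the 4 vertex sets {1,9,12}, {0}, {10}, {2,8,11,13} are disjoint, each induces a connected subgraph, and every pair is joined by at least one edge of G. Contracting each set to a single vertex therefore yields K_{4} as a minor, and since treewidth is minor-monotone, tw(G) ≥ tw(K_{4}) = 3. The upper and lower bounds meet at 3, so that is the treewidth.

Treewidth 3.
One optimal decomposition is:
Bags: B1 = {0, 1, 9, 12}  B2 = {0, 1, 9, 10}  B3 = {0, 9, 10, 13}  B4 = {0, 2, 10, 13}  B5 = {2, 10, 11, 13}  B6 = {2, 8, 11, 13}  B7 = {2, 4, 8, 11}  B8 = {4, 7, 8, 11}  B9 = {4, 7, 8, 14}  B10 = {3, 4, 7, 14}  B11 = {3, 5, 7, 14}  B12 = {3, 5, 6, 14}
Tree: B1–B2, B2–B3, B3–B4, B4–B5, B5–B6, B6–B7, B7–B8, B8–B9, B9–B10, B10–B11, B11–B12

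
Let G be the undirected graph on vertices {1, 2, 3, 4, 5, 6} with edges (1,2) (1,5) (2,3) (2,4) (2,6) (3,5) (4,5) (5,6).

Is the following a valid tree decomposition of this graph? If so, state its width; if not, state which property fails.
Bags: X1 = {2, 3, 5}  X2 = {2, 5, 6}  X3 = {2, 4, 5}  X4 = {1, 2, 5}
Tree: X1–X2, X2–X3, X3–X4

Yes; width 2.

Checking the three conditions: (i) the bags cover all of {1, 2, 3, 4, 5, 6}; (ii) for each edge, some bag contains both endpoints; (iii) the bags containing any fixed vertex form a subtree. All hold, so the decomposition is valid with width 3 − 1 = 2.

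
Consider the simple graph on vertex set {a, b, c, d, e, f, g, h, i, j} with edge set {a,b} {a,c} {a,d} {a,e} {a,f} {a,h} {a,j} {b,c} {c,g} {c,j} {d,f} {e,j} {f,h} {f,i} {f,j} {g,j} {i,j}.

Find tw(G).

2

A width-2 tree decomposition is:
Bags: B1 = {a, c, j}  B2 = {a, f, j}  B3 = {a, f, h}  B4 = {f, i, j}  B5 = {c, g, j}  B6 = {a, d, f}  B7 = {a, b, c}  B8 = {a, e, j}
Tree: B1–B2, B2–B3, B2–B4, B1–B5, B2–B6, B1–B7, B1–B8
Every bag has size at most 3, so the width is 3 − 1 = 2 and tw(G) ≤ 2. For the lower bound, the 3 vertices {c, g, j} are pairwise adjacent, and any tree decomposition puts a clique entirely inside one bag — forcing width ≥ 2. The upper and lower bounds meet at 2, so that is the treewidth.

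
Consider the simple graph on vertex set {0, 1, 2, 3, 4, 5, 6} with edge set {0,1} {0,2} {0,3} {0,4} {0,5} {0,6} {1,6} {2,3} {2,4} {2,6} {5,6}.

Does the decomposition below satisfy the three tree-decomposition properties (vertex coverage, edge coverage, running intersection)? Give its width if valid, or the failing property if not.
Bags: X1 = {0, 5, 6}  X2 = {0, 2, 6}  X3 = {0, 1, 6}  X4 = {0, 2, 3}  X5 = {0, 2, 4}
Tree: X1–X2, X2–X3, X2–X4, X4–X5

Checking the three conditions: (i) the bags cover all of {0, 1, 2, 3, 4, 5, 6}; (ii) for each edge, some bag contains both endpoints; (iii) the bags containing any fixed vertex form a subtree. All hold, so the decomposition is valid with width 3 − 1 = 2.

Yes; width 2.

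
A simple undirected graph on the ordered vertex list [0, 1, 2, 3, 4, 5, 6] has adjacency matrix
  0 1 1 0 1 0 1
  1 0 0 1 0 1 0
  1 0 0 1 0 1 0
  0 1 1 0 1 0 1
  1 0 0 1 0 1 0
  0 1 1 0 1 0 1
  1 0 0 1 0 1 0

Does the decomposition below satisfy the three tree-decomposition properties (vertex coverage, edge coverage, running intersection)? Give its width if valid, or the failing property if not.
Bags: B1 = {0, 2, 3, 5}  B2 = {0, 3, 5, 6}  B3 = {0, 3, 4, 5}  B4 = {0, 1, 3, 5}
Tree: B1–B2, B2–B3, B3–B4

Checking the three conditions: (i) the bags cover all of {0, 1, 2, 3, 4, 5, 6}; (ii) for each edge, some bag contains both endpoints; (iii) the bags containing any fixed vertex form a subtree. All hold, so the decomposition is valid with width 4 − 1 = 3.

Yes; width 3.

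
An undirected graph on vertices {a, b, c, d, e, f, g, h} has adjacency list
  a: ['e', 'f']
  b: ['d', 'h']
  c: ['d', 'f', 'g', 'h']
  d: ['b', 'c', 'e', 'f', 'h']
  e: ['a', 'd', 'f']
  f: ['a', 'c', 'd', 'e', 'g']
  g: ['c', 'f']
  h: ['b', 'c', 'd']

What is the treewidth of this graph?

2

A width-2 tree decomposition is:
Bags: B1 = {d, e, f}  B2 = {c, d, f}  B3 = {c, d, h}  B4 = {b, d, h}  B5 = {a, e, f}  B6 = {c, f, g}
Tree: B1–B2, B2–B3, B3–B4, B1–B5, B2–B6
Each bag holds 3 vertices, so the decomposition has width 2, which upper-bounds the treewidth. Conversely, {c, d, h} is a clique of size 3, and the vertices of any clique must share a bag in every tree decomposition; so some bag has ≥ 3 vertices and tw(G) ≥ 2. Combining the bounds, tw(G) = 2.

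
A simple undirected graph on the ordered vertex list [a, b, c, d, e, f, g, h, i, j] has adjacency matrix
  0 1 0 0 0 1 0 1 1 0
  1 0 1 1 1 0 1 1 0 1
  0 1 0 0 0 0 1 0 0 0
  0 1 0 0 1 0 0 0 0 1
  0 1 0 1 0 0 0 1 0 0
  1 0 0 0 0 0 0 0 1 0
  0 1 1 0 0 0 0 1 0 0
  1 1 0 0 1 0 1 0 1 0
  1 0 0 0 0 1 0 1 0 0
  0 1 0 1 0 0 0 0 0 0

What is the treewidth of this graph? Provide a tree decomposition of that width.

Treewidth 2.
One optimal decomposition is:
Bags: B1 = {b, g, h}  B2 = {a, b, h}  B3 = {a, h, i}  B4 = {b, c, g}  B5 = {a, f, i}  B6 = {b, e, h}  B7 = {b, d, e}  B8 = {b, d, j}
Tree: B1–B2, B2–B3, B1–B4, B3–B5, B2–B6, B6–B7, B7–B8

The largest bag has 3 vertices, giving width 2; this decomposition certifies tw(G) ≤ 2. On the other hand G contains the 3-clique {a, f, i}. A clique must lie in a single bag of any decomposition, so no decomposition can have width below 2. The upper and lower bounds meet at 2, so that is the treewidth.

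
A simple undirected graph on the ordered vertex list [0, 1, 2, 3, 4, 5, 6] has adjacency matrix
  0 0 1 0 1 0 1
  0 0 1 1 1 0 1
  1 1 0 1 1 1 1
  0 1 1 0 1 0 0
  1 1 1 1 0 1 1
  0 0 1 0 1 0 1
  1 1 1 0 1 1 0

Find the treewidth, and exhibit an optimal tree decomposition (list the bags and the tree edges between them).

Treewidth 3.
One such decomposition:
Bags: B1 = {2, 4, 5, 6}  B2 = {1, 2, 4, 6}  B3 = {0, 2, 4, 6}  B4 = {1, 2, 3, 4}
Tree: B1–B2, B2–B3, B2–B4

Every bag has size at most 4, so the width is 4 − 1 = 3 and tw(G) ≤ 3. Conversely, {1, 2, 3, 4} is a clique of size 4, and the vertices of any clique must share a bag in every tree decomposition; so some bag has ≥ 4 vertices and tw(G) ≥ 3. Combining the bounds, tw(G) = 3.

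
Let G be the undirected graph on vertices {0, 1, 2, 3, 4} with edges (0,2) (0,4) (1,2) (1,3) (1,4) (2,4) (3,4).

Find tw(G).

A width-2 tree decomposition is:
Bags: B1 = {1, 3, 4}  B2 = {1, 2, 4}  B3 = {0, 2, 4}
Tree: B1–B2, B2–B3
The largest bag has 3 vertices, giving width 2; this decomposition certifies tw(G) ≤ 2. Conversely, {0, 2, 4} is a clique of size 3, and the vertices of any clique must share a bag in every tree decomposition; so some bag has ≥ 3 vertices and tw(G) ≥ 2. The upper and lower bounds meet at 2, so that is the treewidth.

2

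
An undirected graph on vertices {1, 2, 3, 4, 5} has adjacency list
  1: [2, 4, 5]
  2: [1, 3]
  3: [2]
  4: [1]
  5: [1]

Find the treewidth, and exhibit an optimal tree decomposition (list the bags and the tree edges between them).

Treewidth 1.
Bags: B1 = {1, 4}  B2 = {1, 5}  B3 = {1, 2}  B4 = {2, 3}
Tree: B1–B2, B1–B3, B3–B4

The largest bag has 2 vertices, giving width 1; this decomposition certifies tw(G) ≤ 1. Any graph with an edge has treewidth ≥ 1, and G has the edge 4–1. Therefore the treewidth is 1.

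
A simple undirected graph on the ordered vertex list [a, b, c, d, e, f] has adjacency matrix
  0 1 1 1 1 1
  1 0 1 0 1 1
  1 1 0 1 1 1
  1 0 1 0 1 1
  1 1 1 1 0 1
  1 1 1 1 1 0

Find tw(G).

A width-4 tree decomposition is:
Bags: B1 = {a, b, c, e, f}  B2 = {a, c, d, e, f}
Tree: B1–B2
The largest bag has 5 vertices, giving width 4; this decomposition certifies tw(G) ≤ 4. On the other hand G contains the 5-clique {a, c, d, e, f}. A clique must lie in a single bag of any decomposition, so no decomposition can have width below 4. Hence tw(G) = 4 exactly.

4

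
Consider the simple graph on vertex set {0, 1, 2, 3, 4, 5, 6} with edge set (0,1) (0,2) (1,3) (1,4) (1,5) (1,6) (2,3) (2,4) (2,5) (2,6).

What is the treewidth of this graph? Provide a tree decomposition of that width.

Treewidth 2.
One such decomposition:
Bags: B1 = {1, 2, 5}  B2 = {0, 1, 2}  B3 = {1, 2, 6}  B4 = {1, 2, 3}  B5 = {1, 2, 4}
Tree: B1–B2, B2–B3, B3–B4, B4–B5

The largest bag has 3 vertices, giving width 2; this decomposition certifies tw(G) ≤ 2. For the lower bound, G contains the cycle 2–5–1–0–2, so G is not a forest; only forests have treewidth ≤ 1, hence tw(G) ≥ 2. The upper and lower bounds meet at 2, so that is the treewidth.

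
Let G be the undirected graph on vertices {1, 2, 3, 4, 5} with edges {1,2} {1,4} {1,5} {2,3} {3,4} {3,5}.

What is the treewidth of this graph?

2

A width-2 tree decomposition is:
Bags: B1 = {1, 3, 5}  B2 = {1, 2, 3}  B3 = {1, 3, 4}
Tree: B1–B2, B2–B3
Each bag holds 3 vertices, so the decomposition has width 2, which upper-bounds the treewidth. The edges 1–5–3–2–1 form a cycle, so G is not a tree and its treewidth is at least 2. Hence tw(G) = 2 exactly.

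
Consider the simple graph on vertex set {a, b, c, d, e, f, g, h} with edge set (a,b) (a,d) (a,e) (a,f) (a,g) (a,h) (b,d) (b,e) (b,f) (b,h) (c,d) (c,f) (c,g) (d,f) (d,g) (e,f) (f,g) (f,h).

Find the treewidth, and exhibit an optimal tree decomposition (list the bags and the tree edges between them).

Treewidth 3.
Bags: B1 = {a, d, f, g}  B2 = {a, b, d, f}  B3 = {c, d, f, g}  B4 = {a, b, e, f}  B5 = {a, b, f, h}
Tree: B1–B2, B1–B3, B2–B4, B2–B5

The largest bag has 4 vertices, giving width 3; this decomposition certifies tw(G) ≤ 3. On the other hand G contains the 4-clique {c, d, f, g}. A clique must lie in a single bag of any decomposition, so no decomposition can have width below 3. The upper and lower bounds meet at 3, so that is the treewidth.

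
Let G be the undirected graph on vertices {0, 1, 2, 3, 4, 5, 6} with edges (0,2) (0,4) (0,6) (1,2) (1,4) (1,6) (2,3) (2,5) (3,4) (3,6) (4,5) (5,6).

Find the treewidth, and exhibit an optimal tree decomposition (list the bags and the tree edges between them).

Every bag has size at most 4, so the width is 4 − 1 = 3 and tw(G) ≤ 3. For the lower bound: the 4 vertex sets {5,6}, {1,2}, {4}, {3} are disjoint, each induces a connected subgraph, and every pair is joined by at least one edge of G. Contracting each set to a single vertex therefore yields K_{4} as a minor, and since treewidth is minor-monotone, tw(G) ≥ tw(K_{4}) = 3. The upper and lower bounds meet at 3, so that is the treewidth.

Treewidth 3.
One optimal decomposition is:
Bags: B1 = {2, 4, 5, 6}  B2 = {1, 2, 4, 6}  B3 = {2, 3, 4, 6}  B4 = {0, 2, 4, 6}
Tree: B1–B2, B2–B3, B3–B4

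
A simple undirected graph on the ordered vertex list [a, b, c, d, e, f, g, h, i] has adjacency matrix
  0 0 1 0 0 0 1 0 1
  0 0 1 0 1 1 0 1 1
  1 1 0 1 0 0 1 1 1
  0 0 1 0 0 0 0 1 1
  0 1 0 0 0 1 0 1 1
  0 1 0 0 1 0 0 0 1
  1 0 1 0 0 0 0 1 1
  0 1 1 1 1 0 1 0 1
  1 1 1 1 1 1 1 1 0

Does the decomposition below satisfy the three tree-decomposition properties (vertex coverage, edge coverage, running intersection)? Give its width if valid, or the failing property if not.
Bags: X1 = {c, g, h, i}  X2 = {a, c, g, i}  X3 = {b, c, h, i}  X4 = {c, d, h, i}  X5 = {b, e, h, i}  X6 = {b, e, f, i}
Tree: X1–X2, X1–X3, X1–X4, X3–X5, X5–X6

Yes; width 3.

Vertex coverage: the bags together contain {a, b, c, d, e, f, g, h, i}, the full vertex set. Edge coverage: each edge of G has both endpoints in at least one bag. Running intersection: for every vertex, the bags containing it form a connected subtree. All three properties hold, so this is a valid tree decomposition of width max|bag| − 1 = 3, and hence tw(G) ≤ 3.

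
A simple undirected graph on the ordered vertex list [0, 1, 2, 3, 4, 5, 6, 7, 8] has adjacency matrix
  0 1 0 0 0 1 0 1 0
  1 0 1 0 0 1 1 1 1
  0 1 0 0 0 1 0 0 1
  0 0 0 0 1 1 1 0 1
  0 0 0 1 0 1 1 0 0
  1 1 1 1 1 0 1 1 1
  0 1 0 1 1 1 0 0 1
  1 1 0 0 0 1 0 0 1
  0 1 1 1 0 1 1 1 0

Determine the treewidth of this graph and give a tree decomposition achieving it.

Each bag holds 4 vertices, so the decomposition has width 3, which upper-bounds the treewidth. For the lower bound, the 4 vertices {0, 1, 5, 7} are pairwise adjacent, and any tree decomposition puts a clique entirely inside one bag — forcing width ≥ 3. Combining the bounds, tw(G) = 3.

Treewidth 3.
One such decomposition:
Bags: B1 = {0, 1, 5, 7}  B2 = {1, 5, 7, 8}  B3 = {1, 5, 6, 8}  B4 = {3, 5, 6, 8}  B5 = {1, 2, 5, 8}  B6 = {3, 4, 5, 6}
Tree: B1–B2, B2–B3, B3–B4, B3–B5, B4–B6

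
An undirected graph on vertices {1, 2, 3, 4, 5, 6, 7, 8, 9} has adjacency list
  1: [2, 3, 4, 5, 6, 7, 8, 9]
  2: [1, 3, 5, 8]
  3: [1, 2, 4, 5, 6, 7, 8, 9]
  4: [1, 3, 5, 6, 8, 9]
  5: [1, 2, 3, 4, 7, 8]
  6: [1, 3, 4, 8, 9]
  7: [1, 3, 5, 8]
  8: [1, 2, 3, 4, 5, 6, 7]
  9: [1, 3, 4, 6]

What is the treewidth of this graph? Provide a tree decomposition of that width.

Treewidth 4.
One such decomposition:
Bags: B1 = {1, 3, 4, 6, 9}  B2 = {1, 3, 4, 6, 8}  B3 = {1, 3, 4, 5, 8}  B4 = {1, 2, 3, 5, 8}  B5 = {1, 3, 5, 7, 8}
Tree: B1–B2, B2–B3, B3–B4, B3–B5

The largest bag has 5 vertices, giving width 4; this decomposition certifies tw(G) ≤ 4. Conversely, {1, 2, 3, 5, 8} is a clique of size 5, and the vertices of any clique must share a bag in every tree decomposition; so some bag has ≥ 5 vertices and tw(G) ≥ 4. Hence tw(G) = 4 exactly.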